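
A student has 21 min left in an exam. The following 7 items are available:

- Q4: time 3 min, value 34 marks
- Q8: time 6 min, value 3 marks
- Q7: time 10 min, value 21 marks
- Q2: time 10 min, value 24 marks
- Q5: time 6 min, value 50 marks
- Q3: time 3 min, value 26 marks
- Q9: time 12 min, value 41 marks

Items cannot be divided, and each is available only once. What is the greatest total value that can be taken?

125 marks

Check high-value combinations within 21 min:
- Q4+Q5+Q9: time 3+6+12=21, value 34+50+41=125
- Q5+Q3+Q9: time 6+3+12=21, value 50+26+41=117
- Q4+Q8+Q5+Q3: time 3+6+6+3=18, value 34+3+50+26=113
Best: 125 marks.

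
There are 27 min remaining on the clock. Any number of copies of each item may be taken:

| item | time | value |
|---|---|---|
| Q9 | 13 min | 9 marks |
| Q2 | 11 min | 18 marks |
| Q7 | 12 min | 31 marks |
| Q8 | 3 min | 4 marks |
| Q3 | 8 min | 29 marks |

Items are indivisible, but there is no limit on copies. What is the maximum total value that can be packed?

Best value-per-unit is Q3 at 29/8; filling with it alone gives 3×29 = 87.
Optimal mix: 1×Q8 + 3×Q3 → time 27, value 91.

91 marks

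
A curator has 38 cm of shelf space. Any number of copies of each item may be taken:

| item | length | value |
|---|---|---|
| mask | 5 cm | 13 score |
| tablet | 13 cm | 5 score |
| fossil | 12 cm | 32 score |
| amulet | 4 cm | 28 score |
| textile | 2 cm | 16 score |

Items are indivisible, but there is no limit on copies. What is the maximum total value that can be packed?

304 score

Best value-per-unit is textile at 16/2, and filling with it alone uses length 19×2=38. No mix of the others beats 19×16 = 304.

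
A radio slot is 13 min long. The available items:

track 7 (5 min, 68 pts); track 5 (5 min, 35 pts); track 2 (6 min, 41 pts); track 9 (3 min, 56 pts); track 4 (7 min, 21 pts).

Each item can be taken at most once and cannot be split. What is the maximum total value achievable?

Check high-value combinations within 13 min:
- track 7+track 5+track 9: duration 5+5+3=13, value 68+35+56=159
- track 7+track 9: duration 5+3=8, value 68+56=124
- track 7+track 2: duration 5+6=11, value 68+41=109
Best: 159 pts.

159 pts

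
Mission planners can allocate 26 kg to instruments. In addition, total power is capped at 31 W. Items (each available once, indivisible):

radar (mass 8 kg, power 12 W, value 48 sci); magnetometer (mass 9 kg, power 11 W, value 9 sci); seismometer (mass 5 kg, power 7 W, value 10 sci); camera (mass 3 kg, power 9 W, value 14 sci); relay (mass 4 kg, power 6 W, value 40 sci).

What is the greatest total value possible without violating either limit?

102 sci

Feasible sets respecting both limits:
- radar+camera+relay: mass 15, power 27, value 102
- radar+seismometer+relay: mass 17, power 25, value 98
- radar+magnetometer+relay: mass 21, power 29, value 97
- radar+relay: mass 12, power 18, value 88
Best: 102 sci.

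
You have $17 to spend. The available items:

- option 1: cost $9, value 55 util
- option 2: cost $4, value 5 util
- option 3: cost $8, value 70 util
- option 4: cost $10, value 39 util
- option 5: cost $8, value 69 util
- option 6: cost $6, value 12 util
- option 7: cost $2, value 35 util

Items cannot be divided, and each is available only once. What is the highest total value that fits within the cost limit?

139 util

Check high-value combinations within $17:
- option 3+option 5: cost 8+8=16, value 70+69=139
- option 1+option 3: cost 9+8=17, value 55+70=125
- option 1+option 5: cost 9+8=17, value 55+69=124
Best: 139 util.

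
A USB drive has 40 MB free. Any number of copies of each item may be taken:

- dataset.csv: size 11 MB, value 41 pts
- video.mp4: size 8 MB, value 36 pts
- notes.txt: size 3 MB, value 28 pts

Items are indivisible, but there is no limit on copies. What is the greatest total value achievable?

364 pts

Best value-per-unit is notes.txt at 28/3, and filling with it alone uses size 13×3=39. No mix of the others beats 13×28 = 364.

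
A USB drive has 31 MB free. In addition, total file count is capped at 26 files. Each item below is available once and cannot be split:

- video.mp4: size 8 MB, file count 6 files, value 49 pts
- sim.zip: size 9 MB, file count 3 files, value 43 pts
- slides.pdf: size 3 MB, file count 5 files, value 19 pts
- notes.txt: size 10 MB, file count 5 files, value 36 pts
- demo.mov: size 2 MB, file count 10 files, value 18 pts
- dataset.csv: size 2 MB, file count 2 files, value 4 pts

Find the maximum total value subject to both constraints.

Feasible sets respecting both limits:
- video.mp4+sim.zip+notes.txt+demo.mov+dataset.csv: size 31, file count 26, value 150
- video.mp4+sim.zip+slides.pdf+notes.txt: size 30, file count 19, value 147
- video.mp4+sim.zip+notes.txt+demo.mov: size 29, file count 24, value 146
- video.mp4+sim.zip+slides.pdf+demo.mov+dataset.csv: size 24, file count 26, value 133
Best: 150 pts.

150 pts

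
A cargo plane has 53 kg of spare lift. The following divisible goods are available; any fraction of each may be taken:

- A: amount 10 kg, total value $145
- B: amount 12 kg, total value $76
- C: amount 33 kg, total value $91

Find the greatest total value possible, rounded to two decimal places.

Take in order of value per unit:
- A (145/10 per unit): all 10 → value 145, running total 145.00
- B (76/12 per unit): all 12 → value 76, running total 221.00
- C (91/33 per unit): 31 of 33 → value 31×91/33 = 85.4848, running total 306.48
Total 306.48.

306.48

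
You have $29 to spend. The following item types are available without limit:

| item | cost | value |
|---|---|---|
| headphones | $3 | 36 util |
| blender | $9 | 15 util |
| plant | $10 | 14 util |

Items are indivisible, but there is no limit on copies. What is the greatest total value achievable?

Best value-per-unit is headphones at 36/3, and filling with it alone uses cost 9×3=27. No mix of the others beats 9×36 = 324.

324 util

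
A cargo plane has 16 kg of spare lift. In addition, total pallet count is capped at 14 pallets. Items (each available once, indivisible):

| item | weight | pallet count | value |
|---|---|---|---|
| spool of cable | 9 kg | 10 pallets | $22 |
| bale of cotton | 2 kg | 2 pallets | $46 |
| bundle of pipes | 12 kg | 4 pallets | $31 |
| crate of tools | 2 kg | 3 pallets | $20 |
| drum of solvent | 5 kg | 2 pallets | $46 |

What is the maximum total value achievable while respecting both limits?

$114

Feasible sets respecting both limits:
- spool of cable+bale of cotton+drum of solvent: weight 16, pallet count 14, value 114
- bale of cotton+crate of tools+drum of solvent: weight 9, pallet count 7, value 112
- bale of cotton+bundle of pipes+crate of tools: weight 16, pallet count 9, value 97
- bale of cotton+drum of solvent: weight 7, pallet count 4, value 92
Best: $114.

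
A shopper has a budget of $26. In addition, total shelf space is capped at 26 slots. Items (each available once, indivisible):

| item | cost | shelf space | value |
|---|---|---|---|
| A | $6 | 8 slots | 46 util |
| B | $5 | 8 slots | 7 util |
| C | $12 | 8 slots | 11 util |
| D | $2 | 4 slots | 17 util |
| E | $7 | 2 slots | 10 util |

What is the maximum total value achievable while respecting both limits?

80 util

Feasible sets respecting both limits:
- A+B+D+E: cost 20, shelf space 22, value 80
- A+C+D: cost 20, shelf space 20, value 74
- A+D+E: cost 15, shelf space 14, value 73
Best: 80 util.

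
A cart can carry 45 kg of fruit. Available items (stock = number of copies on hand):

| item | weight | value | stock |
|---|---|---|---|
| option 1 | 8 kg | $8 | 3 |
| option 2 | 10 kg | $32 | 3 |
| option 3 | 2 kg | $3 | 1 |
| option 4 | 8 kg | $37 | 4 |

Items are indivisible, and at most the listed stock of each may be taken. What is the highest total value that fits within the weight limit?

$183

Top feasible selections:
- 1×option 2 + 1×option 3 + 4×option 4: weight 44, value 183
- 1×option 2 + 4×option 4: weight 42, value 180
- 2×option 2 + 3×option 4: weight 44, value 175
- 1×option 1 + 1×option 3 + 4×option 4: weight 42, value 159
Best: $183.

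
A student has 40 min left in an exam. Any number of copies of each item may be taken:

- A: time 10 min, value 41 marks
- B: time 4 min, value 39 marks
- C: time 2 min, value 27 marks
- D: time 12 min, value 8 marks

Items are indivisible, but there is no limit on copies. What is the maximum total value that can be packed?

Best value-per-unit is C at 27/2, and filling with it alone uses time 20×2=40. No mix of the others beats 20×27 = 540.

540 marks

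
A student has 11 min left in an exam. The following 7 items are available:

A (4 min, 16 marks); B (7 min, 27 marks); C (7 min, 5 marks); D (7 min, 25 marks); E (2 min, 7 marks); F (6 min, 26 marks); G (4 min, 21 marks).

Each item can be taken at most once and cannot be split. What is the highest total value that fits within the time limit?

Check high-value combinations within 11 min:
- B+G: time 7+4=11, value 27+21=48
- F+G: time 6+4=10, value 26+21=47
- D+G: time 7+4=11, value 25+21=46
- A+E+G: time 4+2+4=10, value 16+7+21=44
Best: 48 marks.

48 marks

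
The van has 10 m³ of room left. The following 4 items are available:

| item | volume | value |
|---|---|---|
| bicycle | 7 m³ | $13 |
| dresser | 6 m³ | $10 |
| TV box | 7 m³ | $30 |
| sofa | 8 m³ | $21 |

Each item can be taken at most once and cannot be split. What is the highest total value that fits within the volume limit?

$30

This is a 0/1 knapsack; check combinations near the capacity.
- TV box: volume 7, value 30
- sofa: volume 8, value 21
- bicycle: volume 7, value 13
- dresser: volume 6, value 10
Best: $30.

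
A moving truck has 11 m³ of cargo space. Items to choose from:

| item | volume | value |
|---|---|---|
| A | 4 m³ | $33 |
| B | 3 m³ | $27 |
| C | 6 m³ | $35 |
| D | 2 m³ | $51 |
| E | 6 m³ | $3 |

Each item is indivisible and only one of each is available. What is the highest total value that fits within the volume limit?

Check high-value combinations within 11 m³:
- B+C+D: volume 3+6+2=11, value 27+35+51=113
- A+B+D: volume 4+3+2=9, value 33+27+51=111
- C+D: volume 6+2=8, value 35+51=86
Best: $113.

$113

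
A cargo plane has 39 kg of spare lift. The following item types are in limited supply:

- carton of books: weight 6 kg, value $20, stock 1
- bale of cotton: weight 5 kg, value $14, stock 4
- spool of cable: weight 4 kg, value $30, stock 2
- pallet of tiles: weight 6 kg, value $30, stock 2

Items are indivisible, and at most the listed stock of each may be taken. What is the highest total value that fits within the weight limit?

$168

Top feasible selections:
- 1×carton of books + 2×bale of cotton + 2×spool of cable + 2×pallet of tiles: weight 36, value 168
- 3×bale of cotton + 2×spool of cable + 2×pallet of tiles: weight 35, value 162
Best: $168.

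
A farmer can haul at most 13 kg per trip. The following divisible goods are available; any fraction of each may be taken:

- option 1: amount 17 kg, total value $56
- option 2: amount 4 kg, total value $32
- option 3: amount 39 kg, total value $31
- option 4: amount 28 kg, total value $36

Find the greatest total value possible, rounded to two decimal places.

61.65

Take in order of value per unit:
- option 2 (32/4 per unit): all 4 → value 32, running total 32.00
- option 1 (56/17 per unit): 9 of 17 → value 9×56/17 = 29.6471, running total 61.65
Total 61.65.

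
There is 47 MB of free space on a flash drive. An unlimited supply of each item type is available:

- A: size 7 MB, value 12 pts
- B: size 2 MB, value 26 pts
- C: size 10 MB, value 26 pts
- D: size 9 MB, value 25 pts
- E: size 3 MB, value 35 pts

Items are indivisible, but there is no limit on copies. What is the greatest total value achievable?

607 pts

Best value-per-unit is B at 26/2; filling with it alone gives 23×26 = 598.
Optimal mix: 22×B + 1×E → size 47, value 607.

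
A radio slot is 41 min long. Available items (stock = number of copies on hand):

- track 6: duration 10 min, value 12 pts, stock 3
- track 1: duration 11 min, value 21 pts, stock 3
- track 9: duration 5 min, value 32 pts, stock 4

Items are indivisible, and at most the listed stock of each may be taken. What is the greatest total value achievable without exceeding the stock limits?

161 pts

Top feasible selections:
- 1×track 6 + 1×track 1 + 4×track 9: duration 41, value 161
- 2×track 6 + 4×track 9: duration 40, value 152
- 1×track 1 + 4×track 9: duration 31, value 149
Best: 161 pts.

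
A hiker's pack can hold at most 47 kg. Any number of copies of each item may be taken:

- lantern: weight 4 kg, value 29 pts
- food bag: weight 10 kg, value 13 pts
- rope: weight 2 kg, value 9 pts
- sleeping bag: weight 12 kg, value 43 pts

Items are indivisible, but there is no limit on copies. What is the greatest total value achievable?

Best value-per-unit is lantern at 29/4; filling with it alone gives 11×29 = 319.
Optimal mix: 11×lantern + 1×rope → weight 46, value 328.

328 pts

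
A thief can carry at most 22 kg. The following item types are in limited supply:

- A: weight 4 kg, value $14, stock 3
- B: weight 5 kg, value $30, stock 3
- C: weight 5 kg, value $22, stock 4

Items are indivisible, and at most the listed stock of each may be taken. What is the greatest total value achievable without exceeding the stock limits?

$112

Best selections within weight 22 and stock limits:
- 3×B + 1×C: weight 20, value 112
- 1×A + 3×B: weight 19, value 104
- 2×B + 2×C: weight 20, value 104
- 3×A + 2×B: weight 22, value 102
Best: $112.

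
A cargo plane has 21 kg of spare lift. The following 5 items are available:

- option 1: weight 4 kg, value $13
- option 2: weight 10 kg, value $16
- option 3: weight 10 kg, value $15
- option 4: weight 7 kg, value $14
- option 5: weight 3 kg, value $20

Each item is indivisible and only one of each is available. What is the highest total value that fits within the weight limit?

Check high-value combinations within 21 kg:
- option 2+option 4+option 5: weight 10+7+3=20, value 16+14+20=50
- option 1+option 2+option 5: weight 4+10+3=17, value 13+16+20=49
- option 3+option 4+option 5: weight 10+7+3=20, value 15+14+20=49
Best: $50.

$50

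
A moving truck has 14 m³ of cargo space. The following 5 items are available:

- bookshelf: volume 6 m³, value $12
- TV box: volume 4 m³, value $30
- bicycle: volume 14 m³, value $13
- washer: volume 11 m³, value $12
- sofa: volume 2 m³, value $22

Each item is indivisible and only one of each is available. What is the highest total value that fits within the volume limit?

$64

This is a 0/1 knapsack; check combinations near the capacity.
- bookshelf+TV box+sofa: volume 6+4+2=12, value 12+30+22=64
- TV box+sofa: volume 4+2=6, value 30+22=52
- bookshelf+TV box: volume 6+4=10, value 12+30=42
- bookshelf+sofa: volume 6+2=8, value 12+22=34
Best: $64.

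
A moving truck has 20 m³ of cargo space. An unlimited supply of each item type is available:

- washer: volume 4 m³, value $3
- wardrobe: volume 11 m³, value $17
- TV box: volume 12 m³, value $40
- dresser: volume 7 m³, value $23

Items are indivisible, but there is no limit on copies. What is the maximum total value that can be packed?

$63

Best value-per-unit is TV box at 40/12; filling with it alone gives 1×40 = 40.
Optimal mix: 1×TV box + 1×dresser → volume 19, value 63.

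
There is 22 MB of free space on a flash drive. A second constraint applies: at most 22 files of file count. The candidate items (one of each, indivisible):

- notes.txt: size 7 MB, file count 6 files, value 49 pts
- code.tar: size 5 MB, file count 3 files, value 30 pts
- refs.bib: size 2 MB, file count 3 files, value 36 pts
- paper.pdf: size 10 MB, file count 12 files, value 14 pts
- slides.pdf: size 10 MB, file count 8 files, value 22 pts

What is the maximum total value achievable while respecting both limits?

Feasible sets respecting both limits:
- notes.txt+code.tar+refs.bib: size 14, file count 12, value 115
- notes.txt+refs.bib+slides.pdf: size 19, file count 17, value 107
- notes.txt+code.tar+slides.pdf: size 22, file count 17, value 101
Best: 115 pts.

115 pts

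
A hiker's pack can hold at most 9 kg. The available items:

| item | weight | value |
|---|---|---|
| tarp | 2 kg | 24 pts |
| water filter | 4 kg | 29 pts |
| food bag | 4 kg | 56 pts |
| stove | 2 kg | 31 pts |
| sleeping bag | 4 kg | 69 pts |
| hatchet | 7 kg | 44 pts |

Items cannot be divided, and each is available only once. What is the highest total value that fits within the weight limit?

125 pts

Check high-value combinations within 9 kg:
- food bag+sleeping bag: weight 4+4=8, value 56+69=125
- tarp+stove+sleeping bag: weight 2+2+4=8, value 24+31+69=124
- tarp+food bag+stove: weight 2+4+2=8, value 24+56+31=111
- stove+sleeping bag: weight 2+4=6, value 31+69=100
Best: 125 pts.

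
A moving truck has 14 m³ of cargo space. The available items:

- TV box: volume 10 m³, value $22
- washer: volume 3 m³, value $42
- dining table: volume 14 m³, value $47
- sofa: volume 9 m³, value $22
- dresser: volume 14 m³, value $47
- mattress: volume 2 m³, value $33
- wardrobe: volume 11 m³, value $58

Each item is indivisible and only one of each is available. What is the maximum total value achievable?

$100

This is a 0/1 knapsack; check combinations near the capacity.
- washer+wardrobe: volume 3+11=14, value 42+58=100
- washer+sofa+mattress: volume 3+9+2=14, value 42+22+33=97
- mattress+wardrobe: volume 2+11=13, value 33+58=91
- washer+mattress: volume 3+2=5, value 42+33=75
Best: $100.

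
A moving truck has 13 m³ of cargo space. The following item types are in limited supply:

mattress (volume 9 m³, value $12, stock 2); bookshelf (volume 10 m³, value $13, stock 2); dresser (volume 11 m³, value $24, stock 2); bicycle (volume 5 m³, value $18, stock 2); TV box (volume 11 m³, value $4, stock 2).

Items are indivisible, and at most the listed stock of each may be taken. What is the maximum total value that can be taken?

Top feasible selections:
- 2×bicycle: volume 10, value 36
- 1×dresser: volume 11, value 24
- 1×bicycle: volume 5, value 18
- 1×bookshelf: volume 10, value 13
Best: $36.

$36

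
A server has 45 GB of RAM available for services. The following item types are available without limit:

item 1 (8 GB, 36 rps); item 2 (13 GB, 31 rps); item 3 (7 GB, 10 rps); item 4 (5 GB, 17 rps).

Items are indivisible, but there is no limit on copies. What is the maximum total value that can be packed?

Best value-per-unit is item 1 at 36/8; filling with it alone gives 5×36 = 180.
Optimal mix: 5×item 1 + 1×item 4 → memory 45, value 197.

197 rps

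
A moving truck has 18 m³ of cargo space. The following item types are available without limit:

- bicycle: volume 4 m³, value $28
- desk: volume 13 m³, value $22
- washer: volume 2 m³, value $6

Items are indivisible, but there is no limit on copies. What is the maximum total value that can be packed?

$118

Best value-per-unit is bicycle at 28/4; filling with it alone gives 4×28 = 112.
Optimal mix: 4×bicycle + 1×washer → volume 18, value 118.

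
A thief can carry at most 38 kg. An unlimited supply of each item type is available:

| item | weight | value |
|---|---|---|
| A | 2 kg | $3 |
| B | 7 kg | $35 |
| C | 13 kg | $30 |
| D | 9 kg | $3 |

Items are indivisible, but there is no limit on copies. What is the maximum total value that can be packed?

Best value-per-unit is B at 35/7; filling with it alone gives 5×35 = 175.
Optimal mix: 1×A + 5×B → weight 37, value 178.

$178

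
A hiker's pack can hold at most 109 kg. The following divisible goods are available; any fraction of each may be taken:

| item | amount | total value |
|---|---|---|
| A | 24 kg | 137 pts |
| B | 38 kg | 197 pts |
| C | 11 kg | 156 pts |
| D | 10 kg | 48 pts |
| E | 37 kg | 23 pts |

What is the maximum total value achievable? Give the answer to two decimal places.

554.16

Take in order of value per unit:
- C (156/11 per unit): all 11 → value 156, running total 156.00
- A (137/24 per unit): all 24 → value 137, running total 293.00
- B (197/38 per unit): all 38 → value 197, running total 490.00
- D (48/10 per unit): all 10 → value 48, running total 538.00
- E (23/37 per unit): 26 of 37 → value 26×23/37 = 16.1622, running total 554.16
Total 554.16.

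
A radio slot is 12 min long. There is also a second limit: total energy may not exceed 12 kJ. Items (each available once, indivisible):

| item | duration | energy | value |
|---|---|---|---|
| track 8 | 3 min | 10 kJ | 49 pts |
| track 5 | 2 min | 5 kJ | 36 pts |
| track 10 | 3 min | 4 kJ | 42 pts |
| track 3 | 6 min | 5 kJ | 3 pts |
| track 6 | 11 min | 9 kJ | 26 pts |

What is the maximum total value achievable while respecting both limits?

78 pts

Feasible sets respecting both limits:
- track 5+track 10: duration 5, energy 9, value 78
- track 8: duration 3, energy 10, value 49
- track 10+track 3: duration 9, energy 9, value 45
- track 10: duration 3, energy 4, value 42
Best: 78 pts.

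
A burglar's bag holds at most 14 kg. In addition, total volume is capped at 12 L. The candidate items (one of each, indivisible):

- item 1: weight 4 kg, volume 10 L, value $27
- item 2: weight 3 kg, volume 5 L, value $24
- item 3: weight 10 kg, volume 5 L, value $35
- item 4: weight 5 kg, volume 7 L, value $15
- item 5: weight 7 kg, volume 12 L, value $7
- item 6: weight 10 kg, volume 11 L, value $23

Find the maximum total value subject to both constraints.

$59

Feasible sets respecting both limits:
- item 2+item 3: weight 13, volume 10, value 59
- item 2+item 4: weight 8, volume 12, value 39
- item 3: weight 10, volume 5, value 35
- item 1: weight 4, volume 10, value 27
Best: $59.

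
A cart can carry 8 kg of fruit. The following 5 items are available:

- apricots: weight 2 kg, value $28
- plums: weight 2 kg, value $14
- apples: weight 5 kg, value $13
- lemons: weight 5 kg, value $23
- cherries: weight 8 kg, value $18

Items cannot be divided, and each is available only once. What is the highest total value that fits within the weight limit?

$51

Check high-value combinations within 8 kg:
- apricots+lemons: weight 2+5=7, value 28+23=51
- apricots+plums: weight 2+2=4, value 28+14=42
- apricots+apples: weight 2+5=7, value 28+13=41
- plums+lemons: weight 2+5=7, value 14+23=37
Best: $51.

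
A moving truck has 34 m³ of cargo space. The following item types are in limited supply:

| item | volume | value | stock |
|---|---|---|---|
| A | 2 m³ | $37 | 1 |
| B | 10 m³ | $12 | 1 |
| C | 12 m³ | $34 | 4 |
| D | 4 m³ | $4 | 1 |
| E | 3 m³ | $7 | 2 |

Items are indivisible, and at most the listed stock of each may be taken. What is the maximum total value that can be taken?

Best selections within volume 34 and stock limits:
- 1×A + 2×C + 2×E: volume 32, value 119
- 1×A + 2×C + 1×D + 1×E: volume 33, value 116
- 1×A + 2×C + 1×E: volume 29, value 112
- 1×A + 2×C + 1×D: volume 30, value 109
Best: $119.

$119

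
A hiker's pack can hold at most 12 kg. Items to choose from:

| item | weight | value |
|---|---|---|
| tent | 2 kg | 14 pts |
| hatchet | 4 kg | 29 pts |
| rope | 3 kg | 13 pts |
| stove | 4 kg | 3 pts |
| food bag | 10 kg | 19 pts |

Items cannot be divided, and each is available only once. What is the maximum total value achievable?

56 pts

Check high-value combinations within 12 kg:
- tent+hatchet+rope: weight 2+4+3=9, value 14+29+13=56
- tent+hatchet+stove: weight 2+4+4=10, value 14+29+3=46
- hatchet+rope+stove: weight 4+3+4=11, value 29+13+3=45
- tent+hatchet: weight 2+4=6, value 14+29=43
- hatchet+rope: weight 4+3=7, value 29+13=42
Best: 56 pts.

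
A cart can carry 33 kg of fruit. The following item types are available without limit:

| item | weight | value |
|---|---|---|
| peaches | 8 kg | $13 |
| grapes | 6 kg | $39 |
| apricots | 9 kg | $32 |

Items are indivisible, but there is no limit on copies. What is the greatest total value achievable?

$195

Best value-per-unit is grapes at 39/6, and filling with it alone uses weight 5×6=30. No mix of the others beats 5×39 = 195.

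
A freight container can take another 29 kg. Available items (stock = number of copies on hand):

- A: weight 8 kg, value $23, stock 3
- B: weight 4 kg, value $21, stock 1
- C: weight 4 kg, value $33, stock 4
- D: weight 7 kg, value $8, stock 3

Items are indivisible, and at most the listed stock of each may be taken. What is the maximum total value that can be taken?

$176

Best selections within weight 29 and stock limits:
- 1×A + 1×B + 4×C: weight 28, value 176
- 1×B + 4×C + 1×D: weight 27, value 161
Best: $176.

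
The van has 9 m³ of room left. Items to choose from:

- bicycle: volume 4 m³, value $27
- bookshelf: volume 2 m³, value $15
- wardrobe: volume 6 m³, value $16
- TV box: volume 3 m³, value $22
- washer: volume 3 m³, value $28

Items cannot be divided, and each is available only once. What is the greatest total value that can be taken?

Check high-value combinations within 9 m³:
- bicycle+bookshelf+washer: volume 4+2+3=9, value 27+15+28=70
- bookshelf+TV box+washer: volume 2+3+3=8, value 15+22+28=65
- bicycle+bookshelf+TV box: volume 4+2+3=9, value 27+15+22=64
Best: $70.

$70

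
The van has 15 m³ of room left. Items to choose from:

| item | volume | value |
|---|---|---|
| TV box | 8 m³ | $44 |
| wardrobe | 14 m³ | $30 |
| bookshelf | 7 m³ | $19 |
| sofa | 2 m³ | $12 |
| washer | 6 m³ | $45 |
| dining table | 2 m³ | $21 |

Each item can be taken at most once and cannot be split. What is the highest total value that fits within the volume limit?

$89

This is a 0/1 knapsack; check combinations near the capacity.
- TV box+washer: volume 8+6=14, value 44+45=89
- bookshelf+washer+dining table: volume 7+6+2=15, value 19+45+21=85
- sofa+washer+dining table: volume 2+6+2=10, value 12+45+21=78
- TV box+sofa+dining table: volume 8+2+2=12, value 44+12+21=77
Best: $89.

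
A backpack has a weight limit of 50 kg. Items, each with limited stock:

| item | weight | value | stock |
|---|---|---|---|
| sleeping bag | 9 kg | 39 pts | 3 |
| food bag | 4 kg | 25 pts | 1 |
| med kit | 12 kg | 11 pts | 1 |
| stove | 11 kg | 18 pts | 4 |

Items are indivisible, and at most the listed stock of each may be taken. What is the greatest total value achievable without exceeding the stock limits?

160 pts

Best selections within weight 50 and stock limits:
- 3×sleeping bag + 1×food bag + 1×stove: weight 42, value 160
- 3×sleeping bag + 1×food bag + 1×med kit: weight 43, value 153
- 3×sleeping bag + 2×stove: weight 49, value 153
- 3×sleeping bag + 1×med kit + 1×stove: weight 50, value 146
Best: 160 pts.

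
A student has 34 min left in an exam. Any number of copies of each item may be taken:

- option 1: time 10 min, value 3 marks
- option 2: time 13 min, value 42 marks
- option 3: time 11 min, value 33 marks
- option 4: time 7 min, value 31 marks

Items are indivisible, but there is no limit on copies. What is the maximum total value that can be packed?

135 marks

Best value-per-unit is option 4 at 31/7; filling with it alone gives 4×31 = 124.
Optimal mix: 1×option 2 + 3×option 4 → time 34, value 135.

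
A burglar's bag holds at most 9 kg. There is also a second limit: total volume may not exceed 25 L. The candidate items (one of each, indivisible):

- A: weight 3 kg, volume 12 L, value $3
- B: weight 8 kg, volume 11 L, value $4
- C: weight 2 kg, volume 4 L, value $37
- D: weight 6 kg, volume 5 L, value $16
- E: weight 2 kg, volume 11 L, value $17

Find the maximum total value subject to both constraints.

Feasible sets respecting both limits:
- C+E: weight 4, volume 15, value 54
- C+D: weight 8, volume 9, value 53
- A+C: weight 5, volume 16, value 40
Best: $54.

$54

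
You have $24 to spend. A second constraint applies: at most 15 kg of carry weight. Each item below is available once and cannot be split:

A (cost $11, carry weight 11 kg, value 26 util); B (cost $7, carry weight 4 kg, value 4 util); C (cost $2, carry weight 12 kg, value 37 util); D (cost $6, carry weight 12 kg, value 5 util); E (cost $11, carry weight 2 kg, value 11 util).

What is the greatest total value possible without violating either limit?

48 util

Feasible sets respecting both limits:
- C+E: cost 13, carry weight 14, value 48
- C: cost 2, carry weight 12, value 37
- A+E: cost 22, carry weight 13, value 37
Best: 48 util.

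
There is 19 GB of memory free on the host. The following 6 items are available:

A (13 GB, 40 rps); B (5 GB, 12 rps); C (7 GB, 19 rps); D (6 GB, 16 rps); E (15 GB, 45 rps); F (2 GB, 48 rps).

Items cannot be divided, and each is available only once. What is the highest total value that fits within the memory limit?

Check high-value combinations within 19 GB:
- E+F: memory 15+2=17, value 45+48=93
- A+F: memory 13+2=15, value 40+48=88
- C+D+F: memory 7+6+2=15, value 19+16+48=83
- B+C+F: memory 5+7+2=14, value 12+19+48=79
Best: 93 rps.

93 rps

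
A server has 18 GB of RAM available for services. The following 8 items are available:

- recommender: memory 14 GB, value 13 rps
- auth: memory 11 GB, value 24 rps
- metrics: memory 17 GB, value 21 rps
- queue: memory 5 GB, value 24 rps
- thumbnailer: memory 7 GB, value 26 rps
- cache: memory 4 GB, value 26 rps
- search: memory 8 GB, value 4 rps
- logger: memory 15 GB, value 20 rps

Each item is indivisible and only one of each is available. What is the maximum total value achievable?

76 rps

This is a 0/1 knapsack; check combinations near the capacity.
- queue+thumbnailer+cache: memory 5+7+4=16, value 24+26+26=76
- queue+cache+search: memory 5+4+8=17, value 24+26+4=54
- thumbnailer+cache: memory 7+4=11, value 26+26=52
- queue+cache: memory 5+4=9, value 24+26=50
Best: 76 rps.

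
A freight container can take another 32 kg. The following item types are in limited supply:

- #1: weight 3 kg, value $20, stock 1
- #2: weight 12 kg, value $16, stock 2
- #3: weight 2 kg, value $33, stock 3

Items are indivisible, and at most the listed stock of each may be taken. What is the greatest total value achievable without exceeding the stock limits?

$135

Top feasible selections:
- 1×#1 + 1×#2 + 3×#3: weight 21, value 135
- 2×#2 + 3×#3: weight 30, value 131
Best: $135.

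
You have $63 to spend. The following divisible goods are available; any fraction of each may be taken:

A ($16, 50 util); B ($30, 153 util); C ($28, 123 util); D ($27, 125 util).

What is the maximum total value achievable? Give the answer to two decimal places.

Take in order of value per unit:
- B (153/30 per unit): all 30 → value 153, running total 153.00
- D (125/27 per unit): all 27 → value 125, running total 278.00
- C (123/28 per unit): 6 of 28 → value 6×123/28 = 26.3571, running total 304.36
Total 304.36.

304.36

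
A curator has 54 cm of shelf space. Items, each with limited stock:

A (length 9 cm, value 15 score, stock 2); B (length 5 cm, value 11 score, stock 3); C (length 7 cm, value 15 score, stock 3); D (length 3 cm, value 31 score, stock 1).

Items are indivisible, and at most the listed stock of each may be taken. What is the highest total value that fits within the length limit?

Best selections within length 54 and stock limits:
- 2×A + 2×B + 3×C + 1×D: length 52, value 128
- 1×A + 3×B + 3×C + 1×D: length 48, value 124
- 2×A + 3×B + 2×C + 1×D: length 50, value 124
- 2×A + 1×B + 3×C + 1×D: length 47, value 117
Best: 128 score.

128 score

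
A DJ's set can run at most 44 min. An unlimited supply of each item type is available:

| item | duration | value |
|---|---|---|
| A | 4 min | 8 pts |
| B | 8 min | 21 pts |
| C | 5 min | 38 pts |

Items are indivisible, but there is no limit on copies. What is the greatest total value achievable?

312 pts

Best value-per-unit is C at 38/5; filling with it alone gives 8×38 = 304.
Optimal mix: 1×A + 8×C → duration 44, value 312.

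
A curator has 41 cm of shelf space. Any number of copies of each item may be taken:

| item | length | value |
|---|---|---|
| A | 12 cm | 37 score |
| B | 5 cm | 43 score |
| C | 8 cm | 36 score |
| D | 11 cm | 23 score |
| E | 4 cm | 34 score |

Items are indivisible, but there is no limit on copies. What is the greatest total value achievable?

351 score

Best value-per-unit is B at 43/5; filling with it alone gives 8×43 = 344.
Optimal mix: 5×B + 4×E → length 41, value 351.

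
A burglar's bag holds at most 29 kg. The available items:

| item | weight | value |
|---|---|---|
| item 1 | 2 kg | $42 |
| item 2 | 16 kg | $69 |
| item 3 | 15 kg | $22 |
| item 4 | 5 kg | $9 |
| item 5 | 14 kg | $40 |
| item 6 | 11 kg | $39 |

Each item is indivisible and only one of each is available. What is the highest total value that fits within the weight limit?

$150

This is a 0/1 knapsack; check combinations near the capacity.
- item 1+item 2+item 6: weight 2+16+11=29, value 42+69+39=150
- item 1+item 5+item 6: weight 2+14+11=27, value 42+40+39=121
- item 1+item 2+item 4: weight 2+16+5=23, value 42+69+9=120
- item 1+item 2: weight 2+16=18, value 42+69=111
- item 2+item 6: weight 16+11=27, value 69+39=108
Best: $150.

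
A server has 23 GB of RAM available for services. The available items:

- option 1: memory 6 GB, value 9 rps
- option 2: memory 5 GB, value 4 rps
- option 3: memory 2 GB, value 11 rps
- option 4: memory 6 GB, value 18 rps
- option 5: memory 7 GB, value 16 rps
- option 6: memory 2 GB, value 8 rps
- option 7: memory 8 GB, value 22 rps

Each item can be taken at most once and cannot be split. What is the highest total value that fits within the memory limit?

67 rps

Check high-value combinations within 23 GB:
- option 3+option 4+option 5+option 7: memory 2+6+7+8=23, value 11+18+16+22=67
- option 4+option 5+option 6+option 7: memory 6+7+2+8=23, value 18+16+8+22=64
- option 2+option 3+option 4+option 6+option 7: memory 5+2+6+2+8=23, value 4+11+18+8+22=63
- option 1+option 3+option 4+option 5+option 6: memory 6+2+6+7+2=23, value 9+11+18+16+8=62
- option 1+option 3+option 4+option 7: memory 6+2+6+8=22, value 9+11+18+22=60
Best: 67 rps.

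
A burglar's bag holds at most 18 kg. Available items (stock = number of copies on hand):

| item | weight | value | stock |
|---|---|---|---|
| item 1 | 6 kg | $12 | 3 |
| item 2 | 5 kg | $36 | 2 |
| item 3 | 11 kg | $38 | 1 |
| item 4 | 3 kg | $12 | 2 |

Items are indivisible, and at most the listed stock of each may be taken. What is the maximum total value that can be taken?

Best selections within weight 18 and stock limits:
- 2×item 2 + 2×item 4: weight 16, value 96
- 2×item 2 + 1×item 4: weight 13, value 84
Best: $96.

$96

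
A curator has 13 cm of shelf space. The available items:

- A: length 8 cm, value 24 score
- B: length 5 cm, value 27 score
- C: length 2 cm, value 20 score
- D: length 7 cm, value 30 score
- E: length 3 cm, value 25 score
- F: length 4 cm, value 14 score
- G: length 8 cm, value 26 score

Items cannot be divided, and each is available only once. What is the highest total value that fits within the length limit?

75 score

This is a 0/1 knapsack; check combinations near the capacity.
- C+D+E: length 2+7+3=12, value 20+30+25=75
- B+C+E: length 5+2+3=10, value 27+20+25=72
- C+E+G: length 2+3+8=13, value 20+25+26=71
- A+C+E: length 8+2+3=13, value 24+20+25=69
- B+E+F: length 5+3+4=12, value 27+25+14=66
Best: 75 score.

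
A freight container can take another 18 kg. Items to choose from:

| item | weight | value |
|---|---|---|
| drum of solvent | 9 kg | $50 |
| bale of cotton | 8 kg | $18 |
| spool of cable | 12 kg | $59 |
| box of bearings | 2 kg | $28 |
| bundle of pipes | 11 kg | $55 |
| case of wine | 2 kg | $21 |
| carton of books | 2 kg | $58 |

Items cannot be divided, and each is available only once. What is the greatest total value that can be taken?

Check high-value combinations within 18 kg:
- spool of cable+box of bearings+case of wine+carton of books: weight 12+2+2+2=18, value 59+28+21+58=166
- box of bearings+bundle of pipes+case of wine+carton of books: weight 2+11+2+2=17, value 28+55+21+58=162
- drum of solvent+box of bearings+case of wine+carton of books: weight 9+2+2+2=15, value 50+28+21+58=157
- spool of cable+box of bearings+carton of books: weight 12+2+2=16, value 59+28+58=145
- box of bearings+bundle of pipes+carton of books: weight 2+11+2=15, value 28+55+58=141
Best: $166.

$166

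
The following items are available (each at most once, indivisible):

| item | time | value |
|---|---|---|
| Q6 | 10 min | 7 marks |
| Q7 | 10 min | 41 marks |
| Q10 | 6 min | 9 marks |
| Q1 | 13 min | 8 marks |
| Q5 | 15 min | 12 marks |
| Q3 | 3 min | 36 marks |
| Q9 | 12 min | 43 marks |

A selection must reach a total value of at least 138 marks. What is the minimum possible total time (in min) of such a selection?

Subsets with value ≥ 138, sorted by total time:
- Q7+Q10+Q5+Q3+Q9: time 46, value 141
- Q6+Q7+Q5+Q3+Q9: time 50, value 139
- Q7+Q1+Q5+Q3+Q9: time 53, value 140
Minimum time: 46 min.

46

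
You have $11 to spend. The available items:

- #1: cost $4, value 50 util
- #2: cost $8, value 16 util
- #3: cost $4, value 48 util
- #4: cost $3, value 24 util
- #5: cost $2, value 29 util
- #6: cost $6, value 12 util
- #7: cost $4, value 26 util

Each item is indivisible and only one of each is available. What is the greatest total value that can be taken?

127 util

This is a 0/1 knapsack; check combinations near the capacity.
- #1+#3+#5: cost 4+4+2=10, value 50+48+29=127
- #1+#3+#4: cost 4+4+3=11, value 50+48+24=122
- #1+#5+#7: cost 4+2+4=10, value 50+29+26=105
Best: 127 util.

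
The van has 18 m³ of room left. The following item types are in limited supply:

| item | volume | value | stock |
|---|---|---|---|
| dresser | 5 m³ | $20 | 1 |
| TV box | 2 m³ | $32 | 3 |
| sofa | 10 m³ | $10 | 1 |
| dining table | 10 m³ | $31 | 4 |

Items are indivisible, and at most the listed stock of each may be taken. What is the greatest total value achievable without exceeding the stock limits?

Top feasible selections:
- 3×TV box + 1×dining table: volume 16, value 127
- 1×dresser + 3×TV box: volume 11, value 116
- 3×TV box + 1×sofa: volume 16, value 106
Best: $127.

$127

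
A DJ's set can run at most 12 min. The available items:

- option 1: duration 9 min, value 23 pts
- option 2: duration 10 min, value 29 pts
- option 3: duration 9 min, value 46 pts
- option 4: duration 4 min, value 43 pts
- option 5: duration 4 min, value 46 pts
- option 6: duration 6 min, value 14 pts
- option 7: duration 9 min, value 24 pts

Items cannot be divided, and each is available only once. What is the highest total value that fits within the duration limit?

This is a 0/1 knapsack; check combinations near the capacity.
- option 4+option 5: duration 4+4=8, value 43+46=89
- option 5+option 6: duration 4+6=10, value 46+14=60
- option 4+option 6: duration 4+6=10, value 43+14=57
- option 5: duration 4, value 46
Best: 89 pts.

89 pts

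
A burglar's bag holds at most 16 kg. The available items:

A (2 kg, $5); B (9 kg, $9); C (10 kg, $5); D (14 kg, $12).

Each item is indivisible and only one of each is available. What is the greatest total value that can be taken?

Check high-value combinations within 16 kg:
- A+D: weight 2+14=16, value 5+12=17
- A+B: weight 2+9=11, value 5+9=14
- D: weight 14, value 12
- A+C: weight 2+10=12, value 5+5=10
Best: $17.

$17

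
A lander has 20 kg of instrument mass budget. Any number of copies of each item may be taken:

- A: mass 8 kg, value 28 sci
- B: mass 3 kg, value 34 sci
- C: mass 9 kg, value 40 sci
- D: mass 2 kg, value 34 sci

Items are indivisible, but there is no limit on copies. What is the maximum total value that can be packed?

340 sci

Best value-per-unit is D at 34/2, and filling with it alone uses mass 10×2=20. No mix of the others beats 10×34 = 340.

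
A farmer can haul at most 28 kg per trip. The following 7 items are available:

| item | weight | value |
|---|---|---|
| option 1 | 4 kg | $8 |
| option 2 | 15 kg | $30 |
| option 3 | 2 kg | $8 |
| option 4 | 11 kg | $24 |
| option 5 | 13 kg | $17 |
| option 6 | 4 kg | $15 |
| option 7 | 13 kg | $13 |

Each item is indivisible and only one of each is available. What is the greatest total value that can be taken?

$62

This is a 0/1 knapsack; check combinations near the capacity.
- option 2+option 3+option 4: weight 15+2+11=28, value 30+8+24=62
- option 1+option 2+option 3+option 6: weight 4+15+2+4=25, value 8+30+8+15=61
- option 4+option 5+option 6: weight 11+13+4=28, value 24+17+15=56
- option 1+option 3+option 4+option 6: weight 4+2+11+4=21, value 8+8+24+15=55
Best: $62.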